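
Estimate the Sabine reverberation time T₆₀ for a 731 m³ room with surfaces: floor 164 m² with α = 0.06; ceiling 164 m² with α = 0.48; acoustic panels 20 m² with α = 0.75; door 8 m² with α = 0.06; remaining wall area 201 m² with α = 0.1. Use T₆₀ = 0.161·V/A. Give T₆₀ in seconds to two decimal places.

A = Σ Sᵢαᵢ = 164·0.06 + 164·0.48 + 20·0.75 + 8·0.06 + 201·0.1 = 124.14 m².
T₆₀ = 0.161 × 731 / 124.14 = 0.948 s.

0.95 s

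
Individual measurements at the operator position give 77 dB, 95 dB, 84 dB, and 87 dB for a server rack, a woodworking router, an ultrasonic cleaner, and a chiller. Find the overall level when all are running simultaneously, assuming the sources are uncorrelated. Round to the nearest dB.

For uncorrelated sources the intensities add, so convert each level to linear form, sum, and take 10·log₁₀ of the total.
Σ 10^(L/10) = 10^(77/10) + 10^(95/10) + 10^(84/10) + 10^(87/10) = 3.965e+09.
L_total = 10·log₁₀(3.965e+09) = 95.98 dB.

96 dB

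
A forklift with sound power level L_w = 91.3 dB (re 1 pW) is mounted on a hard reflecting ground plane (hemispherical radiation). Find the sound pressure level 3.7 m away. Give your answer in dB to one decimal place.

72.0 dB

The power spreads over a hemisphere of area 2π·r², so L_p = L_w − 10·log₁₀(2π·r²).
2π·r² = 86.02 m², 10·log₁₀ of that is 19.346 dB.
L_p = 91.3 − 19.346 = 71.95 dB.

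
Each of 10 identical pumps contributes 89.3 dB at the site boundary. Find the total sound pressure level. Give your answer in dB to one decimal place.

L_total = L₁ + 10·log₁₀ N for N identical incoherent sources.
L_total = 89.3 + 10·log₁₀(10) = 89.3 + 10.000 = 99.30 dB.

99.3 dB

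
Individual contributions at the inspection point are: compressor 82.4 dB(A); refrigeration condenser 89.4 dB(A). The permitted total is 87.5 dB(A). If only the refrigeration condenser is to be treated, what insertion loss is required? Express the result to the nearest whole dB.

4 dB

Fixed contribution from the other source: Σ 10^(L/10) = 10^(82.4/10) = 1.738e+08 (82.40 dB(A)).
To meet 87.5 dB(A) overall, the treated refrigeration condenser may contribute at most 10^(87.5/10) − 1.738e+08 = 3.886e+08, i.e. 85.89 dB(A).
Required insertion loss = 89.4 − 85.89 = 3.51 dB.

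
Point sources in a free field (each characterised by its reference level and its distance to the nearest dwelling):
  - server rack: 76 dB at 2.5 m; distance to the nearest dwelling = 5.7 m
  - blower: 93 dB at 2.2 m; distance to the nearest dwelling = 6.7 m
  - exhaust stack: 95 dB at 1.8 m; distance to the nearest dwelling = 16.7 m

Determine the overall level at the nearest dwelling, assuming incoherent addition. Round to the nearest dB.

Propagate each source to the receiver with L = L_ref − 20·log₁₀(r/r_ref), then add intensities.
server rack: 76 − 20·log₁₀(5.7/2.5) = 76 − 7.16 = 68.84 dB.
blower: 93 − 20·log₁₀(6.7/2.2) = 93 − 9.67 = 83.33 dB.
exhaust stack: 95 − 20·log₁₀(16.7/1.8) = 95 − 19.35 = 75.65 dB.
Σ 10^(L/10) = 2.595e+08 → L_total = 10·log₁₀(2.595e+08) = 84.14 dB.

84 dB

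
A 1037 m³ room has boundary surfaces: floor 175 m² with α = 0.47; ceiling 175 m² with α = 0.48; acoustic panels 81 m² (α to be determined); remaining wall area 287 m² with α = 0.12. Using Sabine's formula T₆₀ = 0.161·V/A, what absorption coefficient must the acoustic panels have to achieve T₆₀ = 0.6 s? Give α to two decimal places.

0.96

A = 0.161·V/T₆₀ = 0.161·1037/0.6 = 278.26 m² sabins.
Absorption from the other surfaces = 175·0.47 + 175·0.48 + 287·0.12 = 200.69 m², so the acoustic panels must supply 77.57 m² over 81 m².
α = 77.57/81 = 0.958.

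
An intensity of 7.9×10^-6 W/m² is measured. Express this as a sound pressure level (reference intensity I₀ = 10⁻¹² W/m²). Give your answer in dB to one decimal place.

69.0 dB

Dividing by I₀ shifts the exponent by 12: I/I₀ = 7.9×10^6.
L = 10·(0.8976 + 6) = 68.98 dB.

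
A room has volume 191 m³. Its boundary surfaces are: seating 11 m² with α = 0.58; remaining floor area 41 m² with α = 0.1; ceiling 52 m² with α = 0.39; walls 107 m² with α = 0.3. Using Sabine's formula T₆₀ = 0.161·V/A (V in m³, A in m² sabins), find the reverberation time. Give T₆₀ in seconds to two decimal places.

0.49 s

Total absorption A = 11·0.58 + 41·0.1 + 52·0.39 + 107·0.3 = 62.86 m² sabins.
T₆₀ = 0.161 × 191 / 62.86 = 0.489 s.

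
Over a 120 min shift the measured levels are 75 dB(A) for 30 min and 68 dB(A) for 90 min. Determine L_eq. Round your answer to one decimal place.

71.0 dB(A)

Weight each interval's intensity by its duration and average over T = 120 min:
Σ tᵢ·10^(Lᵢ/10) = 30·10^(75/10) + 90·10^(68/10) = 1.517e+09.
L_eq = 10·log₁₀(1.517e+09/120) = 71.02 dB(A).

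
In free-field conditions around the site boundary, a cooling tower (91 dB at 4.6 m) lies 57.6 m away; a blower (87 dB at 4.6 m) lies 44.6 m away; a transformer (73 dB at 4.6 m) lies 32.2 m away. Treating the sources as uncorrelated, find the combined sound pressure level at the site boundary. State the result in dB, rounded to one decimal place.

First find each source's level at the receiver (point-source: −20·log₁₀(r/r_ref)), then combine on an intensity basis.
cooling tower: 91 − 20·log₁₀(57.6/4.6) = 91 − 21.95 = 69.05 dB.
blower: 87 − 20·log₁₀(44.6/4.6) = 87 − 19.73 = 67.27 dB.
transformer: 73 − 20·log₁₀(32.2/4.6) = 73 − 16.90 = 56.10 dB.
Σ 10^(L/10) = 1.377e+07 → L_total = 10·log₁₀(1.377e+07) = 71.39 dB.

71.4 dB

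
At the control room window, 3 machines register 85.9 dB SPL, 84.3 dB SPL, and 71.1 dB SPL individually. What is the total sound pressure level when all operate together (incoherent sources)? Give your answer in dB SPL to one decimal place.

88.3 dB SPL

For uncorrelated sources the intensities add, so convert each level to linear form, sum, and take 10·log₁₀ of the total.
Σ 10^(L/10) = 10^(85.9/10) + 10^(84.3/10) + 10^(71.1/10) = 6.711e+08.
L_total = 10·log₁₀(6.711e+08) = 88.27 dB SPL.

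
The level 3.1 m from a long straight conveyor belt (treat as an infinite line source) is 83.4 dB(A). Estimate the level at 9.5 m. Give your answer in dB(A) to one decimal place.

Cylindrical spreading from a line source gives a 10·log₁₀(r₂/r₁) drop.
L₂ = 83.4 − 10·log₁₀(9.5/3.1) = 83.4 − 4.864 = 78.54 dB(A).

78.5 dB(A)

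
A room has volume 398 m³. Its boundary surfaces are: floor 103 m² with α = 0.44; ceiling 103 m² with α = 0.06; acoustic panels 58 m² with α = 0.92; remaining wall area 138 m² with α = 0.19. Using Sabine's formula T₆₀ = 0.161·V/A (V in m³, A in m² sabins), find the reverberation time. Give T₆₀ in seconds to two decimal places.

Summing Sᵢαᵢ: 103·0.44 + 103·0.06 + 58·0.92 + 138·0.19 = 131.08 m².
T₆₀ = 0.161·V/A = 0.161·398/131.08 = 0.489 s.

0.49 s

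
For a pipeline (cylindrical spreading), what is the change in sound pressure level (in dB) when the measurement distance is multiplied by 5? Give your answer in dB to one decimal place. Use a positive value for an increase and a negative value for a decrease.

-7.0 dB

A line source loses 3 dB per doubling of distance; generally ΔL = −10·log₁₀(r₂/r₁).
ΔL = −10·log₁₀(5) = -6.99 dB.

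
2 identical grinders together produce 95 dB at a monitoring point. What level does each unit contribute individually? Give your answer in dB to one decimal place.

For N identical incoherent sources L_total = L₁ + 10·log₁₀ N, so L₁ = 95 − 10·log₁₀(2) = 95 − 3.010.

92.0 dB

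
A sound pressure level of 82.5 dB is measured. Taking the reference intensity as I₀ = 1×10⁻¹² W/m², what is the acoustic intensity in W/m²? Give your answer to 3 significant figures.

0.000178 W/m²

L = 10·log₁₀(I/I₀) ⇒ I = I₀·10^(L/10) = 10⁻¹² × 10^8.25.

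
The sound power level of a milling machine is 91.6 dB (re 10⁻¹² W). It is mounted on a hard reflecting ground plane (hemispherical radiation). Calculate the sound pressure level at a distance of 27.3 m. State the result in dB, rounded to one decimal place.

The power spreads over a hemisphere of area 2π·r², so L_p = L_w − 10·log₁₀(2π·r²).
2π·r² = 4683 m², 10·log₁₀ of that is 36.705 dB.
L_p = 91.6 − 36.705 = 54.89 dB.

54.9 dB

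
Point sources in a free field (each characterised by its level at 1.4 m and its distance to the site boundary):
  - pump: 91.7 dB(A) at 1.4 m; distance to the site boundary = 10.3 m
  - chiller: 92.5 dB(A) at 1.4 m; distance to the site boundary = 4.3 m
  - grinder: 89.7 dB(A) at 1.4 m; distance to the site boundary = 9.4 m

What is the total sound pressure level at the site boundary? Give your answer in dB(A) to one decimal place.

Propagate each source to the receiver with L = L_ref − 20·log₁₀(r/r_ref), then add intensities.
pump: 91.7 − 20·log₁₀(10.3/1.4) = 91.7 − 17.33 = 74.37 dB(A).
chiller: 92.5 − 20·log₁₀(4.3/1.4) = 92.5 − 9.75 = 82.75 dB(A).
grinder: 89.7 − 20·log₁₀(9.4/1.4) = 89.7 − 16.54 = 73.16 dB(A).
Σ 10^(L/10) = 2.365e+08 → L_total = 10·log₁₀(2.365e+08) = 83.74 dB(A).

83.7 dB(A)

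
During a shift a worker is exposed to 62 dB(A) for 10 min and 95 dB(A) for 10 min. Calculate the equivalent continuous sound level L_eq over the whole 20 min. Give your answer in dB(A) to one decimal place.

Weight each interval's intensity by its duration and average over T = 20 min:
Σ tᵢ·10^(Lᵢ/10) = 10·10^(62/10) + 10·10^(95/10) = 3.164e+10.
L_eq = 10·log₁₀(3.164e+10/20) = 91.99 dB(A).

92.0 dB(A)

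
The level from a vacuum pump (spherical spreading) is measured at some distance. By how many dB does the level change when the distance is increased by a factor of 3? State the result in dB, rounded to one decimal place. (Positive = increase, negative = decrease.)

With spherical spreading the level changes by −20·log₁₀(r₂/r₁).
ΔL = −20·log₁₀(3) = -9.54 dB.

-9.5 dB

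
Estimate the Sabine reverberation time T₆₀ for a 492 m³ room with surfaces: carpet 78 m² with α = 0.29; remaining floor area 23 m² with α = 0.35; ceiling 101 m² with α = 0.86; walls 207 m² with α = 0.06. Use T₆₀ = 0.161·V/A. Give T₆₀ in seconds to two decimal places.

Summing Sᵢαᵢ: 78·0.29 + 23·0.35 + 101·0.86 + 207·0.06 = 129.95 m².
T₆₀ = 0.161 × 492 / 129.95 = 0.610 s.

0.61 s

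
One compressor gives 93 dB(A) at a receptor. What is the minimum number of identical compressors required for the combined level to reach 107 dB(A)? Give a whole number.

26

The shortfall is 107 − 93 = 14.0 dB, and N units add 10·log₁₀ N, so need 10·log₁₀ N ≥ 14.0.
N ≥ 10^(14.0/10) = 25.119, so N = 26.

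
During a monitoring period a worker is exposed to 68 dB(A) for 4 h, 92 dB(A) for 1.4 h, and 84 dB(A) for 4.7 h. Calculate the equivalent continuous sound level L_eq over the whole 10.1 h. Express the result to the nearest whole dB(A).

The energy average is taken in the linear domain: L_eq = 10·log₁₀[(Σ tᵢ·10^(Lᵢ/10))/T], T = 10.1 h.
Σ tᵢ·10^(Lᵢ/10) = 4·10^(68/10) + 1.4·10^(92/10) + 4.7·10^(84/10) = 3.425e+09.
L_eq = 10·log₁₀(3.425e+09/10.1) = 85.30 dB(A).

85 dB(A)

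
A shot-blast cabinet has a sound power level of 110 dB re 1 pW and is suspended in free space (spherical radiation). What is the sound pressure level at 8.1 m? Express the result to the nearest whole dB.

L_p = L_w − 10·log₁₀(4π·r²) with r = 8.1 m.
4π·r² = 824.5 m², 10·log₁₀ of that is 29.162 dB.
L_p = 110 − 29.162 = 80.84 dB.

81 dB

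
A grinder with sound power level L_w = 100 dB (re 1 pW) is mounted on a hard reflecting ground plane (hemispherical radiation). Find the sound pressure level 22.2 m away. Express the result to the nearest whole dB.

The power spreads over a hemisphere of area 2π·r², so L_p = L_w − 10·log₁₀(2π·r²).
2π·r² = 3097 m², 10·log₁₀ of that is 34.909 dB.
L_p = 100 − 34.909 = 65.09 dB.

65 dB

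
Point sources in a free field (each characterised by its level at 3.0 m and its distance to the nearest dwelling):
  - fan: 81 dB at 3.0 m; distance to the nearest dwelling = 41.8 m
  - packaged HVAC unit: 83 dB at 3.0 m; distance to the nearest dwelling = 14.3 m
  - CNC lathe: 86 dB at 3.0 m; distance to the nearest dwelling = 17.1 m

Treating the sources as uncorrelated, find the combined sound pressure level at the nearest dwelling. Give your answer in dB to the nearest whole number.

73 dB

Apply inverse-square spreading to bring every level to the receiver, then sum 10^(L/10).
fan: 81 − 20·log₁₀(41.8/3.0) = 81 − 22.88 = 58.12 dB.
packaged HVAC unit: 83 − 20·log₁₀(14.3/3.0) = 83 − 13.56 = 69.44 dB.
CNC lathe: 86 − 20·log₁₀(17.1/3.0) = 86 − 15.12 = 70.88 dB.
Σ 10^(L/10) = 2.168e+07 → L_total = 10·log₁₀(2.168e+07) = 73.36 dB.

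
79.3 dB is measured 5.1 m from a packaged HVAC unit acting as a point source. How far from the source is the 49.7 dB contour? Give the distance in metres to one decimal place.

Point-source spreading drops the level by 20·log₁₀(r₂/r₁); inverting, r₂/r₁ = 10^(ΔL/20).
r₂ = 5.1·10^((79.3−49.7)/20) = 5.1·10^(29.6/20) = 154.02 m.

154.0 m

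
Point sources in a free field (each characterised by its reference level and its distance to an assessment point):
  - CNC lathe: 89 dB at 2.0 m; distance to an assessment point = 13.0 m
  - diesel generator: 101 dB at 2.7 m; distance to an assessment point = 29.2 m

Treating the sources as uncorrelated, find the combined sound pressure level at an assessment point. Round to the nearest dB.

Propagate each source to the receiver with L = L_ref − 20·log₁₀(r/r_ref), then add intensities.
CNC lathe: 89 − 20·log₁₀(13.0/2.0) = 89 − 16.26 = 72.74 dB.
diesel generator: 101 − 20·log₁₀(29.2/2.7) = 101 − 20.68 = 80.32 dB.
Σ 10^(L/10) = 1.264e+08 → L_total = 10·log₁₀(1.264e+08) = 81.02 dB.

81 dB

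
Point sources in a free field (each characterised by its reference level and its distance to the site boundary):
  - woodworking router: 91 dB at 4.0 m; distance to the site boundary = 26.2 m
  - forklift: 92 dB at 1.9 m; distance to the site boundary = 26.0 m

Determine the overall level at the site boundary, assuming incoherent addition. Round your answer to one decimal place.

Apply inverse-square spreading to bring every level to the receiver, then sum 10^(L/10).
woodworking router: 91 − 20·log₁₀(26.2/4.0) = 91 − 16.32 = 74.68 dB.
forklift: 92 − 20·log₁₀(26.0/1.9) = 92 − 22.72 = 69.28 dB.
Σ 10^(L/10) = 3.781e+07 → L_total = 10·log₁₀(3.781e+07) = 75.78 dB.

75.8 dB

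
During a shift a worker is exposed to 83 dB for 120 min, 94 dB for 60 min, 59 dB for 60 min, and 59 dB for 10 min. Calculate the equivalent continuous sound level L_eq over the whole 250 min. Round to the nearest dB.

88 dB

The energy average is taken in the linear domain: L_eq = 10·log₁₀[(Σ tᵢ·10^(Lᵢ/10))/T], T = 250 min.
Σ tᵢ·10^(Lᵢ/10) = 120·10^(83/10) + 60·10^(94/10) + 60·10^(59/10) + 10·10^(59/10) = 1.747e+11.
L_eq = 10·log₁₀(1.747e+11/250) = 88.44 dB.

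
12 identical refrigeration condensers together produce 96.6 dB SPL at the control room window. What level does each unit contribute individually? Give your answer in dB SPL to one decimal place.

For N identical incoherent sources L_total = L₁ + 10·log₁₀ N, so L₁ = 96.6 − 10·log₁₀(12) = 96.6 − 10.792.

85.8 dB SPL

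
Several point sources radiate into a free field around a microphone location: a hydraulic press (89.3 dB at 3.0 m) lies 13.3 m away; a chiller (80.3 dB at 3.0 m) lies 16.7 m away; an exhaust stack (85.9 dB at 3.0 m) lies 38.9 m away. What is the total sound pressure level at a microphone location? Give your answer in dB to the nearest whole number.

Apply inverse-square spreading to bring every level to the receiver, then sum 10^(L/10).
hydraulic press: 89.3 − 20·log₁₀(13.3/3.0) = 89.3 − 12.93 = 76.37 dB.
chiller: 80.3 − 20·log₁₀(16.7/3.0) = 80.3 − 14.91 = 65.39 dB.
exhaust stack: 85.9 − 20·log₁₀(38.9/3.0) = 85.9 − 22.26 = 63.64 dB.
Σ 10^(L/10) = 4.908e+07 → L_total = 10·log₁₀(4.908e+07) = 76.91 dB.

77 dB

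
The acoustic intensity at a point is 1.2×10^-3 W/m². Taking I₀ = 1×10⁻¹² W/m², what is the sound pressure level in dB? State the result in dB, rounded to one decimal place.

I/I₀ = 1.2×10^-3/10⁻¹² = 1.2×10^9, and L = 10·log₁₀(I/I₀).
L = 10·(0.0792 + 9) = 90.79 dB.

90.8 dB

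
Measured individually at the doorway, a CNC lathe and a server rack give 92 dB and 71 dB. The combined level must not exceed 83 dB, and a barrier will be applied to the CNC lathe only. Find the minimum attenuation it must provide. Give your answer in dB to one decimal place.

Everything except the CNC lathe sums to 10^(71/10) = 1.259e+07 in linear terms, 71.00 dB.
To meet 83 dB overall, the treated CNC lathe may contribute at most 10^(83/10) − 1.259e+07 = 1.869e+08, i.e. 82.72 dB.
So the CNC lathe must be reduced from 92 to 82.72 dB: IL = 9.28 dB.

9.3 dB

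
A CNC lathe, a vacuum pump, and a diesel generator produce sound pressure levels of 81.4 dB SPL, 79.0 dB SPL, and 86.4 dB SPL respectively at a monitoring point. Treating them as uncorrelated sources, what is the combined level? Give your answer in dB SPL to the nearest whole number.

For uncorrelated sources the intensities add, so convert each level to linear form, sum, and take 10·log₁₀ of the total.
Σ 10^(L/10) = 10^(81.4/10) + 10^(79.0/10) + 10^(86.4/10) = 6.540e+08.
L_total = 10·log₁₀(6.540e+08) = 88.16 dB SPL.

88 dB SPL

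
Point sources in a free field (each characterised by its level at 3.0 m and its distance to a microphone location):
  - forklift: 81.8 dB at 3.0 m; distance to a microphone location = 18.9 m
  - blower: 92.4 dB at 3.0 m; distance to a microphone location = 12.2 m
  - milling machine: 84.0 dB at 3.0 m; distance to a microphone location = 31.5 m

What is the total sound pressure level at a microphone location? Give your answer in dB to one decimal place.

Propagate each source to the receiver with L = L_ref − 20·log₁₀(r/r_ref), then add intensities.
forklift: 81.8 − 20·log₁₀(18.9/3.0) = 81.8 − 15.99 = 65.81 dB.
blower: 92.4 − 20·log₁₀(12.2/3.0) = 92.4 − 12.18 = 80.22 dB.
milling machine: 84.0 − 20·log₁₀(31.5/3.0) = 84.0 − 20.42 = 63.58 dB.
Σ 10^(L/10) = 1.112e+08 → L_total = 10·log₁₀(1.112e+08) = 80.46 dB.

80.5 dB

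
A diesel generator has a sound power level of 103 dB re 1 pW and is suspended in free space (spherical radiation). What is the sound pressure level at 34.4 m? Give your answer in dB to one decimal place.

The power spreads over a sphere of area 4π·r², so L_p = L_w − 10·log₁₀(4π·r²).
4π·r² = 1.487e+04 m², 10·log₁₀ of that is 41.723 dB.
L_p = 103 − 41.723 = 61.28 dB.

61.3 dB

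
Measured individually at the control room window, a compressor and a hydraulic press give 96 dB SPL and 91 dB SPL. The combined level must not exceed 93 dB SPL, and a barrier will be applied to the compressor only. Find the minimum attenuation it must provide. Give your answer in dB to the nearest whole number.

7 dB

Fixed contribution from the other source: Σ 10^(L/10) = 10^(91/10) = 1.259e+09 (91.00 dB SPL).
To meet 93 dB SPL overall, the treated compressor may contribute at most 10^(93/10) − 1.259e+09 = 7.363e+08, i.e. 88.67 dB SPL.
So the compressor must be reduced from 96 to 88.67 dB SPL: IL = 7.33 dB.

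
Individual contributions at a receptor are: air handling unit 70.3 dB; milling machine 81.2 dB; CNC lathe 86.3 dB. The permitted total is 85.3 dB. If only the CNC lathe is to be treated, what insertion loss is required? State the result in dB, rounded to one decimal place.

3.4 dB

The untreated sources together contribute 10^(70.3/10) + 10^(81.2/10) = 1.425e+08, i.e. 81.54 dB.
The limit corresponds to 10^(85.3/10) = 3.388e+08; subtracting the fixed part leaves 1.963e+08 for the CNC lathe, i.e. 82.93 dB.
So the CNC lathe must be reduced from 86.3 to 82.93 dB: IL = 3.37 dB.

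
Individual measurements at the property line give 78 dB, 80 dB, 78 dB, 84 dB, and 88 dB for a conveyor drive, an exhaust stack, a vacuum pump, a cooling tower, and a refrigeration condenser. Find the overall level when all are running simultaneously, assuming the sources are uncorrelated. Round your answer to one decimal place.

90.4 dB

For uncorrelated sources the intensities add, so convert each level to linear form, sum, and take 10·log₁₀ of the total.
Σ 10^(L/10) = 10^(78/10) + 10^(80/10) + 10^(78/10) + 10^(84/10) + 10^(88/10) = 1.108e+09.
L_total = 10·log₁₀(1.108e+09) = 90.45 dB.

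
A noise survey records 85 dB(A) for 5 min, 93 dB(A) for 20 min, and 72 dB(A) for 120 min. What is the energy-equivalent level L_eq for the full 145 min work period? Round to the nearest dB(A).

L_eq = 10·log₁₀[(1/T)·Σ tᵢ·10^(Lᵢ/10)] with T = 145 min.
Σ tᵢ·10^(Lᵢ/10) = 5·10^(85/10) + 20·10^(93/10) + 120·10^(72/10) = 4.339e+10.
L_eq = 10·log₁₀(4.339e+10/145) = 84.76 dB(A).

85 dB(A)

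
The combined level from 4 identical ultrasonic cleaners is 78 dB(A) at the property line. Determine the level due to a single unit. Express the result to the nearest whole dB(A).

72 dB(A)

For N identical incoherent sources L_total = L₁ + 10·log₁₀ N, so L₁ = 78 − 10·log₁₀(4) = 78 − 6.021.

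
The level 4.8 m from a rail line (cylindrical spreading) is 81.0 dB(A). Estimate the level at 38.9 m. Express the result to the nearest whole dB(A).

72 dB(A)

Cylindrical spreading from a line source gives a 10·log₁₀(r₂/r₁) drop.
L₂ = 81.0 − 10·log₁₀(38.9/4.8) = 81.0 − 9.087 = 71.91 dB(A).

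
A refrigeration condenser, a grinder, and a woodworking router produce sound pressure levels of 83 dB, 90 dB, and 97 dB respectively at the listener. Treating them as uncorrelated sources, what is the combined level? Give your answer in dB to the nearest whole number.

98 dB

For uncorrelated sources the intensities add, so convert each level to linear form, sum, and take 10·log₁₀ of the total.
Σ 10^(L/10) = 10^(83/10) + 10^(90/10) + 10^(97/10) = 6.211e+09.
L_total = 10·log₁₀(6.211e+09) = 97.93 dB.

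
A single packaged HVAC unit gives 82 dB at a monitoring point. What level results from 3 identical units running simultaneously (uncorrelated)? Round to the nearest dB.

87 dB

L_total = L₁ + 10·log₁₀ N for N identical incoherent sources.
L_total = 82 + 10·log₁₀(3) = 82 + 4.771 = 86.77 dB.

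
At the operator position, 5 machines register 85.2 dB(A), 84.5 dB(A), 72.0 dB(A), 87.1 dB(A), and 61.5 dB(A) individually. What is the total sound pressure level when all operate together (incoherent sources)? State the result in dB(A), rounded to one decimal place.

Incoherent sources combine by intensity addition: L_total = 10·log₁₀(Σ 10^(L_i/10)).
Σ 10^(L/10) = 10^(85.2/10) + 10^(84.5/10) + 10^(72.0/10) + 10^(87.1/10) + 10^(61.5/10) = 1.143e+09.
L_total = 10·log₁₀(1.143e+09) = 90.58 dB(A).

90.6 dB(A)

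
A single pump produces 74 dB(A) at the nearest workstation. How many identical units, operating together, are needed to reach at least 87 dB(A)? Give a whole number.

Need L₁ + 10·log₁₀ N ≥ 87, i.e. log₁₀ N ≥ 1.30.
N ≥ 10^(13.0/10) = 19.953, so N = 20.

20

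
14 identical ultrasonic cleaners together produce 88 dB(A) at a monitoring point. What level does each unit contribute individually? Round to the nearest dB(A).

77 dB(A)

Dividing the total intensity by 14 lowers the level by 10·log₁₀ 14 = 11.461 dB: L₁ = 88 − 11.461.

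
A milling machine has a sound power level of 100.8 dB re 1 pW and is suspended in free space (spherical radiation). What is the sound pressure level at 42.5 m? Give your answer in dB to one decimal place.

57.2 dB

The power spreads over a sphere of area 4π·r², so L_p = L_w − 10·log₁₀(4π·r²).
4π·r² = 2.27e+04 m², 10·log₁₀ of that is 43.560 dB.
L_p = 100.8 − 43.560 = 57.24 dB.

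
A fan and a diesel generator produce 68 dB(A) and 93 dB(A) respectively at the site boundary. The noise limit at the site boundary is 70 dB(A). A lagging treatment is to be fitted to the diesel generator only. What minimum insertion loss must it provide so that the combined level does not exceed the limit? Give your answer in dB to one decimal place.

27.3 dB

Fixed contribution from the other source: Σ 10^(L/10) = 10^(68/10) = 6.310e+06 (68.00 dB(A)).
The limit corresponds to 10^(70/10) = 1.000e+07; subtracting the fixed part leaves 3.690e+06 for the diesel generator, i.e. 65.67 dB(A).
Required insertion loss = 93 − 65.67 = 27.33 dB.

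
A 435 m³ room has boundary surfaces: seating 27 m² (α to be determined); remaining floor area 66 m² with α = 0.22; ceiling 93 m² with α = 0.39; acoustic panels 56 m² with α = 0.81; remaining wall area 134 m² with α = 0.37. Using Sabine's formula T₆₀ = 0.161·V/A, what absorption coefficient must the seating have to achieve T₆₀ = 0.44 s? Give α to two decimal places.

0.50

A = 0.161·V/T₆₀ = 0.161·435/0.44 = 159.17 m² sabins.
Absorption from the other surfaces = 66·0.22 + 93·0.39 + 56·0.81 + 134·0.37 = 145.73 m², so the seating must supply 13.44 m² over 27 m².
α = 13.44/27 = 0.498.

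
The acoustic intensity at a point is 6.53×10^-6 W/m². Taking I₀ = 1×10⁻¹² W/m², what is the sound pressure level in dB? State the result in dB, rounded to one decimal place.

L = 10·log₁₀(I/I₀) = 10·log₁₀(6.53×10^-6/10⁻¹²) = 10·log₁₀(6.53×10^6).
L = 10·(0.8149 + 6) = 68.15 dB.

68.1 dB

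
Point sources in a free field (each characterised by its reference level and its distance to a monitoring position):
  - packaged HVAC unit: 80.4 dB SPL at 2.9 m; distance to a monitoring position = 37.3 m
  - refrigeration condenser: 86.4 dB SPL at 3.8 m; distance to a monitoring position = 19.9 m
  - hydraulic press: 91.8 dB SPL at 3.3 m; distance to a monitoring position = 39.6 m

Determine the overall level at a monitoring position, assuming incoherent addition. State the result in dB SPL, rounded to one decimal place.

Propagate each source to the receiver with L = L_ref − 20·log₁₀(r/r_ref), then add intensities.
packaged HVAC unit: 80.4 − 20·log₁₀(37.3/2.9) = 80.4 − 22.19 = 58.21 dB SPL.
refrigeration condenser: 86.4 − 20·log₁₀(19.9/3.8) = 86.4 − 14.38 = 72.02 dB SPL.
hydraulic press: 91.8 − 20·log₁₀(39.6/3.3) = 91.8 − 21.58 = 70.22 dB SPL.
Σ 10^(L/10) = 2.709e+07 → L_total = 10·log₁₀(2.709e+07) = 74.33 dB SPL.

74.3 dB SPL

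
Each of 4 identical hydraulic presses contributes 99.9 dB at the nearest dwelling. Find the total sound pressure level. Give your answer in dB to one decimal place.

L_total = L₁ + 10·log₁₀ N for N identical incoherent sources.
L_total = 99.9 + 10·log₁₀(4) = 99.9 + 6.021 = 105.92 dB.

105.9 dB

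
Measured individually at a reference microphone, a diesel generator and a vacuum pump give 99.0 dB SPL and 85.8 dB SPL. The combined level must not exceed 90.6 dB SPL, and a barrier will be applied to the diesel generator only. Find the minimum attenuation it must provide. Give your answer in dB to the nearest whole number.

10 dB

The untreated sources together contribute 10^(85.8/10) = 3.802e+08, i.e. 85.80 dB SPL.
The limit corresponds to 10^(90.6/10) = 1.148e+09; subtracting the fixed part leaves 7.680e+08 for the diesel generator, i.e. 88.85 dB SPL.
Required insertion loss = 99.0 − 88.85 = 10.15 dB.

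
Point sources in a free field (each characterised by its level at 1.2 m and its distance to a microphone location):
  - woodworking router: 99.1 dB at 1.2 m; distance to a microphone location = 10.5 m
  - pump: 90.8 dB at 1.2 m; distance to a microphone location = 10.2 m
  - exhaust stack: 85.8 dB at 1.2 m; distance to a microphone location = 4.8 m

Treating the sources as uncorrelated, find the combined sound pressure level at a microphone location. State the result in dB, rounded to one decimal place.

Apply inverse-square spreading to bring every level to the receiver, then sum 10^(L/10).
woodworking router: 99.1 − 20·log₁₀(10.5/1.2) = 99.1 − 18.84 = 80.26 dB.
pump: 90.8 − 20·log₁₀(10.2/1.2) = 90.8 − 18.59 = 72.21 dB.
exhaust stack: 85.8 − 20·log₁₀(4.8/1.2) = 85.8 − 12.04 = 73.76 dB.
Σ 10^(L/10) = 1.466e+08 → L_total = 10·log₁₀(1.466e+08) = 81.66 dB.

81.7 dB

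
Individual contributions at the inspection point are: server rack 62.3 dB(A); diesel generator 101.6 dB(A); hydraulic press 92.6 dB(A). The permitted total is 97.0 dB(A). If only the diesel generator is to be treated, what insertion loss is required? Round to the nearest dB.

7 dB

The untreated sources together contribute 10^(62.3/10) + 10^(92.6/10) = 1.821e+09, i.e. 92.60 dB(A).
To meet 97.0 dB(A) overall, the treated diesel generator may contribute at most 10^(97.0/10) − 1.821e+09 = 3.190e+09, i.e. 95.04 dB(A).
Required insertion loss = 101.6 − 95.04 = 6.56 dB.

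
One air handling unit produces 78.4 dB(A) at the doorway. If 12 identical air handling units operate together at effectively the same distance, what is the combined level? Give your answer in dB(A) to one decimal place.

N identical incoherent sources raise the level by 10·log₁₀ N.
L_total = 78.4 + 10·log₁₀(12) = 78.4 + 10.792 = 89.19 dB(A).

89.2 dB(A)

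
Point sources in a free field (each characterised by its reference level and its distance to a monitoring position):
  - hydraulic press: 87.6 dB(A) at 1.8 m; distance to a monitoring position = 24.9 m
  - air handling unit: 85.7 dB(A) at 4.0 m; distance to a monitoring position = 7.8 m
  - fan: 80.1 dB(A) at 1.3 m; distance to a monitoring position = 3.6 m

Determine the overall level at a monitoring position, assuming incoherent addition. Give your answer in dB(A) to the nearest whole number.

81 dB(A)

Apply inverse-square spreading to bring every level to the receiver, then sum 10^(L/10).
hydraulic press: 87.6 − 20·log₁₀(24.9/1.8) = 87.6 − 22.82 = 64.78 dB(A).
air handling unit: 85.7 − 20·log₁₀(7.8/4.0) = 85.7 − 5.80 = 79.90 dB(A).
fan: 80.1 − 20·log₁₀(3.6/1.3) = 80.1 − 8.85 = 71.25 dB(A).
Σ 10^(L/10) = 1.141e+08 → L_total = 10·log₁₀(1.141e+08) = 80.57 dB(A).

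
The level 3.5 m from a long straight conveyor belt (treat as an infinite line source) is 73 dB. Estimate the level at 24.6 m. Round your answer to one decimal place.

64.5 dB

Line-source attenuation: ΔL = 10·log₁₀(r₂/r₁) = 10·log₁₀(24.6/3.5) = 8.469 dB.
L₂ = 73 − 10·log₁₀(24.6/3.5) = 73 − 8.469 = 64.53 dB.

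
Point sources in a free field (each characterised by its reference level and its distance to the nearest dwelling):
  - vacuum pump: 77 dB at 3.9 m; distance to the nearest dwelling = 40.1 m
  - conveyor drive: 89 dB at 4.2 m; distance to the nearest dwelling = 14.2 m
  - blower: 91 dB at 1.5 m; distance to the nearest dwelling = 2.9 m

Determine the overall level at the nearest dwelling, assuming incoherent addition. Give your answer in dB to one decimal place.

86.1 dB

Propagate each source to the receiver with L = L_ref − 20·log₁₀(r/r_ref), then add intensities.
vacuum pump: 77 − 20·log₁₀(40.1/3.9) = 77 − 20.24 = 56.76 dB.
conveyor drive: 89 − 20·log₁₀(14.2/4.2) = 89 − 10.58 = 78.42 dB.
blower: 91 − 20·log₁₀(2.9/1.5) = 91 − 5.73 = 85.27 dB.
Σ 10^(L/10) = 4.068e+08 → L_total = 10·log₁₀(4.068e+08) = 86.09 dB.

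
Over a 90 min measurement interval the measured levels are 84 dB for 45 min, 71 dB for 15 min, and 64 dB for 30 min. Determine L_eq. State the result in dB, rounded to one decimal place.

Weight each interval's intensity by its duration and average over T = 90 min:
Σ tᵢ·10^(Lᵢ/10) = 45·10^(84/10) + 15·10^(71/10) + 30·10^(64/10) = 1.157e+10.
L_eq = 10·log₁₀(1.157e+10/90) = 81.09 dB.

81.1 dB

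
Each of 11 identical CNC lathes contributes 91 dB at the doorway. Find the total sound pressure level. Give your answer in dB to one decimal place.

L_total = L₁ + 10·log₁₀ N for N identical incoherent sources.
L_total = 91 + 10·log₁₀(11) = 91 + 10.414 = 101.41 dB.

101.4 dB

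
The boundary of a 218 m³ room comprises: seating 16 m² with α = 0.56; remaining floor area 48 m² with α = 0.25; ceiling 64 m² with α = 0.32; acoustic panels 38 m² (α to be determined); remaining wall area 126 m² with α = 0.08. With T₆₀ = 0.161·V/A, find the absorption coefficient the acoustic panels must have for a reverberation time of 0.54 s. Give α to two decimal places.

0.35

From T₆₀ = 0.161·V/A, the target T₆₀ = 0.54 s needs A = 0.161·218/0.54 = 65.00 m².
Absorption from the other surfaces = 16·0.56 + 48·0.25 + 64·0.32 + 126·0.08 = 51.52 m², so the acoustic panels must supply 13.48 m² over 38 m².
α = 13.48/38 = 0.355.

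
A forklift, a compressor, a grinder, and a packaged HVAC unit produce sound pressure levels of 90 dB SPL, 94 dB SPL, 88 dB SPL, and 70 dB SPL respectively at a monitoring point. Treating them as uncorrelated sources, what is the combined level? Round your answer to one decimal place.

Incoherent sources combine by intensity addition: L_total = 10·log₁₀(Σ 10^(L_i/10)).
Σ 10^(L/10) = 10^(90/10) + 10^(94/10) + 10^(88/10) + 10^(70/10) = 4.153e+09.
L_total = 10·log₁₀(4.153e+09) = 96.18 dB SPL.

96.2 dB SPL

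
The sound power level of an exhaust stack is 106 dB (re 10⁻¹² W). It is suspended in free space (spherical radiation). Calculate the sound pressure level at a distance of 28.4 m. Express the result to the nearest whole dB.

66 dB

Free-field spherical radiation: L_p = L_w − 10·log₁₀(4π·r²), r = 28.4 m.
4π·r² = 1.014e+04 m², 10·log₁₀ of that is 40.058 dB.
L_p = 106 − 40.058 = 65.94 dB.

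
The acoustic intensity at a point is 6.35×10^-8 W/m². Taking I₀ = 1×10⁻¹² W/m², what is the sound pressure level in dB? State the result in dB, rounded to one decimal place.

48.0 dB

I/I₀ = 6.35×10^-8/10⁻¹² = 6.35×10^4, and L = 10·log₁₀(I/I₀).
L = 10·(0.8028 + 4) = 48.03 dB.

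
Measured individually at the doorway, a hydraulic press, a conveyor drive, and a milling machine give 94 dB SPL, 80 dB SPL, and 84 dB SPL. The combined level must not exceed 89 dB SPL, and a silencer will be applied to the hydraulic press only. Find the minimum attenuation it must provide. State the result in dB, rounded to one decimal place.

7.5 dB

Fixed contribution from the other sources: Σ 10^(L/10) = 10^(80/10) + 10^(84/10) = 3.512e+08 (85.46 dB SPL).
To meet 89 dB SPL overall, the treated hydraulic press may contribute at most 10^(89/10) − 3.512e+08 = 4.431e+08, i.e. 86.47 dB SPL.
Required insertion loss = 94 − 86.47 = 7.53 dB.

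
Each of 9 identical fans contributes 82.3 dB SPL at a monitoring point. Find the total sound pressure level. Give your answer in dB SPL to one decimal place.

91.8 dB SPL

L_total = L₁ + 10·log₁₀ N for N identical incoherent sources.
L_total = 82.3 + 10·log₁₀(9) = 82.3 + 9.542 = 91.84 dB SPL.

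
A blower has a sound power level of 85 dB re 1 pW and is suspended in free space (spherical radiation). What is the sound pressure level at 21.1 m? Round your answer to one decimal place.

L_p = L_w − 10·log₁₀(4π·r²) with r = 21.1 m.
4π·r² = 5595 m², 10·log₁₀ of that is 37.478 dB.
L_p = 85 − 37.478 = 47.52 dB.

47.5 dB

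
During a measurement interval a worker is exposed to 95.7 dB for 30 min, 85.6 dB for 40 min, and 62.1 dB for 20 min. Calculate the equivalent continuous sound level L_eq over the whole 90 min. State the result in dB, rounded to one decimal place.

Weight each interval's intensity by its duration and average over T = 90 min:
Σ tᵢ·10^(Lᵢ/10) = 30·10^(95.7/10) + 40·10^(85.6/10) + 20·10^(62.1/10) = 1.260e+11.
L_eq = 10·log₁₀(1.260e+11/90) = 91.46 dB.

91.5 dB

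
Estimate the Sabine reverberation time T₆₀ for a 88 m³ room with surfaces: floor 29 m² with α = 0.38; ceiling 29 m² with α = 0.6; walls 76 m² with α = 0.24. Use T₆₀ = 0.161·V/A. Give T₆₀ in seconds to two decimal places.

0.30 s

Summing Sᵢαᵢ: 29·0.38 + 29·0.6 + 76·0.24 = 46.66 m².
T₆₀ = 0.161 × 88 / 46.66 = 0.304 s.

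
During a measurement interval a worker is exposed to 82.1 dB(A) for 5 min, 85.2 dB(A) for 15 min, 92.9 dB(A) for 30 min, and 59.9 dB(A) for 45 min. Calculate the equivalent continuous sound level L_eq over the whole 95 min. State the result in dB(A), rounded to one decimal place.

88.3 dB(A)

The energy average is taken in the linear domain: L_eq = 10·log₁₀[(Σ tᵢ·10^(Lᵢ/10))/T], T = 95 min.
Σ tᵢ·10^(Lᵢ/10) = 5·10^(82.1/10) + 15·10^(85.2/10) + 30·10^(92.9/10) + 45·10^(59.9/10) = 6.432e+10.
L_eq = 10·log₁₀(6.432e+10/95) = 88.31 dB(A).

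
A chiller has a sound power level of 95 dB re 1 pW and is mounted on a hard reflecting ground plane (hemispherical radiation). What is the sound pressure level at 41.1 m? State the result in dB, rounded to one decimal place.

Free-field hemispherical radiation: L_p = L_w − 10·log₁₀(2π·r²), r = 41.1 m.
2π·r² = 1.061e+04 m², 10·log₁₀ of that is 40.259 dB.
L_p = 95 − 40.259 = 54.74 dB.

54.7 dB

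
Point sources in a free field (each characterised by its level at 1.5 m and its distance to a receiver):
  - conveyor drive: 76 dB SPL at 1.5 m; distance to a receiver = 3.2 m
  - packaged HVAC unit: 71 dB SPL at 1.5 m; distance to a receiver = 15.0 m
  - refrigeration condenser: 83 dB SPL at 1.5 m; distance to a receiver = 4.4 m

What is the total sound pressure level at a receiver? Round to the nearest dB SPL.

75 dB SPL

Apply inverse-square spreading to bring every level to the receiver, then sum 10^(L/10).
conveyor drive: 76 − 20·log₁₀(3.2/1.5) = 76 − 6.58 = 69.42 dB SPL.
packaged HVAC unit: 71 − 20·log₁₀(15.0/1.5) = 71 − 20.00 = 51.00 dB SPL.
refrigeration condenser: 83 − 20·log₁₀(4.4/1.5) = 83 − 9.35 = 73.65 dB SPL.
Σ 10^(L/10) = 3.206e+07 → L_total = 10·log₁₀(3.206e+07) = 75.06 dB SPL.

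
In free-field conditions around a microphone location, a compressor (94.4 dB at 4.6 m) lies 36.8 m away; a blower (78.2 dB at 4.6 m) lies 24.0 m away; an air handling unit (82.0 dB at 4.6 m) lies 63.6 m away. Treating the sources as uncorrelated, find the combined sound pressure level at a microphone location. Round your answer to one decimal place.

76.7 dB

Apply inverse-square spreading to bring every level to the receiver, then sum 10^(L/10).
compressor: 94.4 − 20·log₁₀(36.8/4.6) = 94.4 − 18.06 = 76.34 dB.
blower: 78.2 − 20·log₁₀(24.0/4.6) = 78.2 − 14.35 = 63.85 dB.
air handling unit: 82.0 − 20·log₁₀(63.6/4.6) = 82.0 − 22.81 = 59.19 dB.
Σ 10^(L/10) = 4.629e+07 → L_total = 10·log₁₀(4.629e+07) = 76.65 dB.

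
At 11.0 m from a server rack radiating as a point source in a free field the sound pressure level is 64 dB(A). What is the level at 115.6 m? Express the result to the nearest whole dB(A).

Spherical spreading from a point source gives a 20·log₁₀(r₂/r₁) drop.
L₂ = 64 − 20·log₁₀(115.6/11.0) = 64 − 20.431 = 43.57 dB(A).

44 dB(A)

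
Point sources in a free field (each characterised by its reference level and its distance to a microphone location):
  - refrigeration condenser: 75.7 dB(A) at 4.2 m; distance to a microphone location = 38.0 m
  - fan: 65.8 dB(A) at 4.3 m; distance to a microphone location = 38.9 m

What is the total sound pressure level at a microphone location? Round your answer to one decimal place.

57.0 dB(A)

Propagate each source to the receiver with L = L_ref − 20·log₁₀(r/r_ref), then add intensities.
refrigeration condenser: 75.7 − 20·log₁₀(38.0/4.2) = 75.7 − 19.13 = 56.57 dB(A).
fan: 65.8 − 20·log₁₀(38.9/4.3) = 65.8 − 19.13 = 46.67 dB(A).
Σ 10^(L/10) = 5.003e+05 → L_total = 10·log₁₀(5.003e+05) = 56.99 dB(A).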